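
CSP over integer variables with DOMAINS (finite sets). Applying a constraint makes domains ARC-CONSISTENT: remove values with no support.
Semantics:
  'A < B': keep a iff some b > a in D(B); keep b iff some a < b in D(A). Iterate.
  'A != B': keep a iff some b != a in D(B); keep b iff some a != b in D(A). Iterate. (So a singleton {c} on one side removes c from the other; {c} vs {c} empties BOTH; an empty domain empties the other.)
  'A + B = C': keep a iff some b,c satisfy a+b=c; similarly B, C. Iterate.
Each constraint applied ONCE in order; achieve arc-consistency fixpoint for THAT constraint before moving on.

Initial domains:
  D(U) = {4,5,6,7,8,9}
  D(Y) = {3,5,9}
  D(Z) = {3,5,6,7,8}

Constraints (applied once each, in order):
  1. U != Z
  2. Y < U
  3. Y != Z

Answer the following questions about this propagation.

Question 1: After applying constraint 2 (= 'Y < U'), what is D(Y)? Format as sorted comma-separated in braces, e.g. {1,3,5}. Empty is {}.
Answer: {3,5}

Derivation:
Constraint 1 (U != Z) on D(U)={4,5,6,7,8,9} D(Z)={3,5,6,7,8}: no change
Constraint 2 (Y < U) on D(Y)={3,5,9} D(U)={4,5,6,7,8,9}: Y {3,5,9}->{3,5}
So after constraint 2: D(Y) = {3,5}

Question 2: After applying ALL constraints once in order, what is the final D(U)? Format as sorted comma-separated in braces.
Constraint 1 (U != Z) on D(U)={4,5,6,7,8,9} D(Z)={3,5,6,7,8}: no change
Constraint 2 (Y < U) on D(Y)={3,5,9} D(U)={4,5,6,7,8,9}: Y {3,5,9}->{3,5}
Constraint 3 (Y != Z) on D(Y)={3,5} D(Z)={3,5,6,7,8}: no change
So after all 3 constraints: D(U) = {4,5,6,7,8,9}

Answer: {4,5,6,7,8,9}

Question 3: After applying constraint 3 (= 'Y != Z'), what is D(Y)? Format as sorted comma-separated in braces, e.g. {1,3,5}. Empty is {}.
Answer: {3,5}

Derivation:
Constraint 1 (U != Z) on D(U)={4,5,6,7,8,9} D(Z)={3,5,6,7,8}: no change
Constraint 2 (Y < U) on D(Y)={3,5,9} D(U)={4,5,6,7,8,9}: Y {3,5,9}->{3,5}
Constraint 3 (Y != Z) on D(Y)={3,5} D(Z)={3,5,6,7,8}: no change
So after constraint 3: D(Y) = {3,5}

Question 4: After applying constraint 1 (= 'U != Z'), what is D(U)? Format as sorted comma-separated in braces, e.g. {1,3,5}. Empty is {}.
Answer: {4,5,6,7,8,9}

Derivation:
Constraint 1 (U != Z) on D(U)={4,5,6,7,8,9} D(Z)={3,5,6,7,8}: no change
So after constraint 1: D(U) = {4,5,6,7,8,9}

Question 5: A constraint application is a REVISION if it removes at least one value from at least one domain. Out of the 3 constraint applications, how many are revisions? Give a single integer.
Constraint 1 (U != Z) on D(U)={4,5,6,7,8,9} D(Z)={3,5,6,7,8}: no change => not a revision
Constraint 2 (Y < U) on D(Y)={3,5,9} D(U)={4,5,6,7,8,9}: Y {3,5,9}->{3,5} => REVISION
Constraint 3 (Y != Z) on D(Y)={3,5} D(Z)={3,5,6,7,8}: no change => not a revision
Total revisions = 1

Answer: 1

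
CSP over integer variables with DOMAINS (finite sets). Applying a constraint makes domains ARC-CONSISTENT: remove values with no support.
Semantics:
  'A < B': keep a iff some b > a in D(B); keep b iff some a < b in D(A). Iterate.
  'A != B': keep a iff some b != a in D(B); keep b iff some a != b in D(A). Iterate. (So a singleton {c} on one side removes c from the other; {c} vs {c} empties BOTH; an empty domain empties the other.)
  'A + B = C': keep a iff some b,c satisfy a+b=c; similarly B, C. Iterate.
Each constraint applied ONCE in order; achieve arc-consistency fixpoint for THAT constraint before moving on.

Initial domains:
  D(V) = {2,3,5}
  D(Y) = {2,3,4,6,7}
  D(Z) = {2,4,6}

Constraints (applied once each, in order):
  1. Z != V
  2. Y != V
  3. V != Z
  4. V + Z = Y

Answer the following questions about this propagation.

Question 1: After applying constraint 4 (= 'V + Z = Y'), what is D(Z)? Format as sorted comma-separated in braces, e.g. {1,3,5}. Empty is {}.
Constraint 1 (Z != V) on D(Z)={2,4,6} D(V)={2,3,5}: no change
Constraint 2 (Y != V) on D(Y)={2,3,4,6,7} D(V)={2,3,5}: no change
Constraint 3 (V != Z) on D(V)={2,3,5} D(Z)={2,4,6}: no change
Constraint 4 (V + Z = Y) on D(V)={2,3,5} D(Z)={2,4,6} D(Y)={2,3,4,6,7}: Z {2,4,6}->{2,4}; Y {2,3,4,6,7}->{4,6,7}
So after constraint 4: D(Z) = {2,4}

Answer: {2,4}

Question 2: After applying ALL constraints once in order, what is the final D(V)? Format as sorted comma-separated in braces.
Constraint 1 (Z != V) on D(Z)={2,4,6} D(V)={2,3,5}: no change
Constraint 2 (Y != V) on D(Y)={2,3,4,6,7} D(V)={2,3,5}: no change
Constraint 3 (V != Z) on D(V)={2,3,5} D(Z)={2,4,6}: no change
Constraint 4 (V + Z = Y) on D(V)={2,3,5} D(Z)={2,4,6} D(Y)={2,3,4,6,7}: Z {2,4,6}->{2,4}; Y {2,3,4,6,7}->{4,6,7}
So after all 4 constraints: D(V) = {2,3,5}

Answer: {2,3,5}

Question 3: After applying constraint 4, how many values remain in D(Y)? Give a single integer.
Constraint 1 (Z != V) on D(Z)={2,4,6} D(V)={2,3,5}: no change
Constraint 2 (Y != V) on D(Y)={2,3,4,6,7} D(V)={2,3,5}: no change
Constraint 3 (V != Z) on D(V)={2,3,5} D(Z)={2,4,6}: no change
Constraint 4 (V + Z = Y) on D(V)={2,3,5} D(Z)={2,4,6} D(Y)={2,3,4,6,7}: Z {2,4,6}->{2,4}; Y {2,3,4,6,7}->{4,6,7}
So after constraint 4: D(Y)={4,6,7}, size = 3

Answer: 3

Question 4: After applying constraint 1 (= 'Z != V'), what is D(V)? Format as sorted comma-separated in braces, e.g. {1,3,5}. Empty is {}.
Answer: {2,3,5}

Derivation:
Constraint 1 (Z != V) on D(Z)={2,4,6} D(V)={2,3,5}: no change
So after constraint 1: D(V) = {2,3,5}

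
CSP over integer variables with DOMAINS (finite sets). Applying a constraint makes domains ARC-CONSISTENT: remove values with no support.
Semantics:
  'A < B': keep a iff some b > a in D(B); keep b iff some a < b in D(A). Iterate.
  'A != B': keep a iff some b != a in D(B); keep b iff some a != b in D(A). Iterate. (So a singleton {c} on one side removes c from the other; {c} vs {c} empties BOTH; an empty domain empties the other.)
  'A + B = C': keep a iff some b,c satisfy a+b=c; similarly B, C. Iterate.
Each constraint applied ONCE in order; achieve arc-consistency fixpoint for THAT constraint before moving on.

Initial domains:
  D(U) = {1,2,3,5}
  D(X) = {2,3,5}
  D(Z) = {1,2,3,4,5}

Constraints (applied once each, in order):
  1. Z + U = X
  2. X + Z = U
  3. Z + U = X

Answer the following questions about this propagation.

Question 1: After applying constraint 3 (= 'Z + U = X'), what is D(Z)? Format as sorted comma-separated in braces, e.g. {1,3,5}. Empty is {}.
Constraint 1 (Z + U = X) on D(Z)={1,2,3,4,5} D(U)={1,2,3,5} D(X)={2,3,5}: Z {1,2,3,4,5}->{1,2,3,4}; U {1,2,3,5}->{1,2,3}
Constraint 2 (X + Z = U) on D(X)={2,3,5} D(Z)={1,2,3,4} D(U)={1,2,3}: X {2,3,5}->{2}; Z {1,2,3,4}->{1}; U {1,2,3}->{3}
Constraint 3 (Z + U = X) on D(Z)={1} D(U)={3} D(X)={2}: Z {1}->{}; U {3}->{}; X {2}->{}
So after constraint 3: D(Z) = {}

Answer: {}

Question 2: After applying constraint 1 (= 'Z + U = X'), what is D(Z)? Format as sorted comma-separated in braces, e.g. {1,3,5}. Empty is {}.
Answer: {1,2,3,4}

Derivation:
Constraint 1 (Z + U = X) on D(Z)={1,2,3,4,5} D(U)={1,2,3,5} D(X)={2,3,5}: Z {1,2,3,4,5}->{1,2,3,4}; U {1,2,3,5}->{1,2,3}
So after constraint 1: D(Z) = {1,2,3,4}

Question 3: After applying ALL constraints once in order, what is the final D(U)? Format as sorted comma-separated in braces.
Constraint 1 (Z + U = X) on D(Z)={1,2,3,4,5} D(U)={1,2,3,5} D(X)={2,3,5}: Z {1,2,3,4,5}->{1,2,3,4}; U {1,2,3,5}->{1,2,3}
Constraint 2 (X + Z = U) on D(X)={2,3,5} D(Z)={1,2,3,4} D(U)={1,2,3}: X {2,3,5}->{2}; Z {1,2,3,4}->{1}; U {1,2,3}->{3}
Constraint 3 (Z + U = X) on D(Z)={1} D(U)={3} D(X)={2}: Z {1}->{}; U {3}->{}; X {2}->{}
So after all 3 constraints: D(U) = {}

Answer: {}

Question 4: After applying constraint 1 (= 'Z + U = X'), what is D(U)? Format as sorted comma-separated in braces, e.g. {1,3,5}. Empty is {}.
Constraint 1 (Z + U = X) on D(Z)={1,2,3,4,5} D(U)={1,2,3,5} D(X)={2,3,5}: Z {1,2,3,4,5}->{1,2,3,4}; U {1,2,3,5}->{1,2,3}
So after constraint 1: D(U) = {1,2,3}

Answer: {1,2,3}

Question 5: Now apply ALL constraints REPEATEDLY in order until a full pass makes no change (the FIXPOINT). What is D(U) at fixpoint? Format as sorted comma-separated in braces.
pass 0 (initial): D(U)={1,2,3,5}
pass 1: U {1,2,3,5}->{}; X {2,3,5}->{}; Z {1,2,3,4,5}->{}
pass 2: no change
Fixpoint after 2 passes: D(U) = {}

Answer: {}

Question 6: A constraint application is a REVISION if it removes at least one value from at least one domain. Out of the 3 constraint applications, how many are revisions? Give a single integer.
Constraint 1 (Z + U = X) on D(Z)={1,2,3,4,5} D(U)={1,2,3,5} D(X)={2,3,5}: Z {1,2,3,4,5}->{1,2,3,4}; U {1,2,3,5}->{1,2,3} => REVISION
Constraint 2 (X + Z = U) on D(X)={2,3,5} D(Z)={1,2,3,4} D(U)={1,2,3}: X {2,3,5}->{2}; Z {1,2,3,4}->{1}; U {1,2,3}->{3} => REVISION
Constraint 3 (Z + U = X) on D(Z)={1} D(U)={3} D(X)={2}: Z {1}->{}; U {3}->{}; X {2}->{} => REVISION
Total revisions = 3

Answer: 3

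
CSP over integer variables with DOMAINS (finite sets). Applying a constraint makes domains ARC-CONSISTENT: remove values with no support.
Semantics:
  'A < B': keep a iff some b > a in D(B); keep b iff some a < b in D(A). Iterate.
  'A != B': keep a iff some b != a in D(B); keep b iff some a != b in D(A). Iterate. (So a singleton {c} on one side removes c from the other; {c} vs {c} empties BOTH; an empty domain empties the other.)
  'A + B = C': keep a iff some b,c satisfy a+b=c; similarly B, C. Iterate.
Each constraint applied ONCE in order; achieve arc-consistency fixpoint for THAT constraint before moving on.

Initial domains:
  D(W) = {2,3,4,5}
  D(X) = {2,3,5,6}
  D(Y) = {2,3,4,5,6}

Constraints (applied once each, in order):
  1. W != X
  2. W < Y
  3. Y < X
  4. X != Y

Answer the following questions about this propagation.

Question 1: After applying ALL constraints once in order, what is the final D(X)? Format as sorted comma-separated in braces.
Constraint 1 (W != X) on D(W)={2,3,4,5} D(X)={2,3,5,6}: no change
Constraint 2 (W < Y) on D(W)={2,3,4,5} D(Y)={2,3,4,5,6}: Y {2,3,4,5,6}->{3,4,5,6}
Constraint 3 (Y < X) on D(Y)={3,4,5,6} D(X)={2,3,5,6}: Y {3,4,5,6}->{3,4,5}; X {2,3,5,6}->{5,6}
Constraint 4 (X != Y) on D(X)={5,6} D(Y)={3,4,5}: no change
So after all 4 constraints: D(X) = {5,6}

Answer: {5,6}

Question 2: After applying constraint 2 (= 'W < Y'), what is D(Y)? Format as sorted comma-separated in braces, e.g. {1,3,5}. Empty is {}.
Constraint 1 (W != X) on D(W)={2,3,4,5} D(X)={2,3,5,6}: no change
Constraint 2 (W < Y) on D(W)={2,3,4,5} D(Y)={2,3,4,5,6}: Y {2,3,4,5,6}->{3,4,5,6}
So after constraint 2: D(Y) = {3,4,5,6}

Answer: {3,4,5,6}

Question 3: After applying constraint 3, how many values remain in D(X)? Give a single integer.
Answer: 2

Derivation:
Constraint 1 (W != X) on D(W)={2,3,4,5} D(X)={2,3,5,6}: no change
Constraint 2 (W < Y) on D(W)={2,3,4,5} D(Y)={2,3,4,5,6}: Y {2,3,4,5,6}->{3,4,5,6}
Constraint 3 (Y < X) on D(Y)={3,4,5,6} D(X)={2,3,5,6}: Y {3,4,5,6}->{3,4,5}; X {2,3,5,6}->{5,6}
So after constraint 3: D(X)={5,6}, size = 2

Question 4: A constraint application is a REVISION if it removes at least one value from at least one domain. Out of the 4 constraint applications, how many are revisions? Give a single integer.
Answer: 2

Derivation:
Constraint 1 (W != X) on D(W)={2,3,4,5} D(X)={2,3,5,6}: no change => not a revision
Constraint 2 (W < Y) on D(W)={2,3,4,5} D(Y)={2,3,4,5,6}: Y {2,3,4,5,6}->{3,4,5,6} => REVISION
Constraint 3 (Y < X) on D(Y)={3,4,5,6} D(X)={2,3,5,6}: Y {3,4,5,6}->{3,4,5}; X {2,3,5,6}->{5,6} => REVISION
Constraint 4 (X != Y) on D(X)={5,6} D(Y)={3,4,5}: no change => not a revision
Total revisions = 2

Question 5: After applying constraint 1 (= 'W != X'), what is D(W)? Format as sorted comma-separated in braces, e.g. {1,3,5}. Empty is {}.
Constraint 1 (W != X) on D(W)={2,3,4,5} D(X)={2,3,5,6}: no change
So after constraint 1: D(W) = {2,3,4,5}

Answer: {2,3,4,5}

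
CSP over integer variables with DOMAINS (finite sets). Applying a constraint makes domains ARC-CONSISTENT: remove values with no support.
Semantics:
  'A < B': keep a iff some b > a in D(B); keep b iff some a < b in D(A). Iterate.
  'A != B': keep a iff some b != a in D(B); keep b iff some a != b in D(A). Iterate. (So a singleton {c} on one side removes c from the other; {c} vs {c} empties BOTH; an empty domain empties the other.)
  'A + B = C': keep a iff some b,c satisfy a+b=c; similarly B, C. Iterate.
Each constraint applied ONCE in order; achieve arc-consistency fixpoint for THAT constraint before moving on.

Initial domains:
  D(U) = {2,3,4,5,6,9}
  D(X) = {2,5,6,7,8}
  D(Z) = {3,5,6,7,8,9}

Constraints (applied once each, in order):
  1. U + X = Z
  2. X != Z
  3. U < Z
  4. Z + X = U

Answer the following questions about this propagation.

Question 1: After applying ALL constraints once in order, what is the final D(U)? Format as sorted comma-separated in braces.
Answer: {}

Derivation:
Constraint 1 (U + X = Z) on D(U)={2,3,4,5,6,9} D(X)={2,5,6,7,8} D(Z)={3,5,6,7,8,9}: U {2,3,4,5,6,9}->{2,3,4,5,6}; X {2,5,6,7,8}->{2,5,6,7}; Z {3,5,6,7,8,9}->{5,6,7,8,9}
Constraint 2 (X != Z) on D(X)={2,5,6,7} D(Z)={5,6,7,8,9}: no change
Constraint 3 (U < Z) on D(U)={2,3,4,5,6} D(Z)={5,6,7,8,9}: no change
Constraint 4 (Z + X = U) on D(Z)={5,6,7,8,9} D(X)={2,5,6,7} D(U)={2,3,4,5,6}: Z {5,6,7,8,9}->{}; X {2,5,6,7}->{}; U {2,3,4,5,6}->{}
So after all 4 constraints: D(U) = {}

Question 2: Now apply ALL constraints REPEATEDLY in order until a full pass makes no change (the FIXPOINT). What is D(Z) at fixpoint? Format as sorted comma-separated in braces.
Answer: {}

Derivation:
pass 0 (initial): D(Z)={3,5,6,7,8,9}
pass 1: U {2,3,4,5,6,9}->{}; X {2,5,6,7,8}->{}; Z {3,5,6,7,8,9}->{}
pass 2: no change
Fixpoint after 2 passes: D(Z) = {}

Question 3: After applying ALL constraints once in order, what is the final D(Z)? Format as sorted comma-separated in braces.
Answer: {}

Derivation:
Constraint 1 (U + X = Z) on D(U)={2,3,4,5,6,9} D(X)={2,5,6,7,8} D(Z)={3,5,6,7,8,9}: U {2,3,4,5,6,9}->{2,3,4,5,6}; X {2,5,6,7,8}->{2,5,6,7}; Z {3,5,6,7,8,9}->{5,6,7,8,9}
Constraint 2 (X != Z) on D(X)={2,5,6,7} D(Z)={5,6,7,8,9}: no change
Constraint 3 (U < Z) on D(U)={2,3,4,5,6} D(Z)={5,6,7,8,9}: no change
Constraint 4 (Z + X = U) on D(Z)={5,6,7,8,9} D(X)={2,5,6,7} D(U)={2,3,4,5,6}: Z {5,6,7,8,9}->{}; X {2,5,6,7}->{}; U {2,3,4,5,6}->{}
So after all 4 constraints: D(Z) = {}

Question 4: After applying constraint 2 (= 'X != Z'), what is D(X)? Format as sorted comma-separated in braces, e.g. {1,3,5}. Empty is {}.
Answer: {2,5,6,7}

Derivation:
Constraint 1 (U + X = Z) on D(U)={2,3,4,5,6,9} D(X)={2,5,6,7,8} D(Z)={3,5,6,7,8,9}: U {2,3,4,5,6,9}->{2,3,4,5,6}; X {2,5,6,7,8}->{2,5,6,7}; Z {3,5,6,7,8,9}->{5,6,7,8,9}
Constraint 2 (X != Z) on D(X)={2,5,6,7} D(Z)={5,6,7,8,9}: no change
So after constraint 2: D(X) = {2,5,6,7}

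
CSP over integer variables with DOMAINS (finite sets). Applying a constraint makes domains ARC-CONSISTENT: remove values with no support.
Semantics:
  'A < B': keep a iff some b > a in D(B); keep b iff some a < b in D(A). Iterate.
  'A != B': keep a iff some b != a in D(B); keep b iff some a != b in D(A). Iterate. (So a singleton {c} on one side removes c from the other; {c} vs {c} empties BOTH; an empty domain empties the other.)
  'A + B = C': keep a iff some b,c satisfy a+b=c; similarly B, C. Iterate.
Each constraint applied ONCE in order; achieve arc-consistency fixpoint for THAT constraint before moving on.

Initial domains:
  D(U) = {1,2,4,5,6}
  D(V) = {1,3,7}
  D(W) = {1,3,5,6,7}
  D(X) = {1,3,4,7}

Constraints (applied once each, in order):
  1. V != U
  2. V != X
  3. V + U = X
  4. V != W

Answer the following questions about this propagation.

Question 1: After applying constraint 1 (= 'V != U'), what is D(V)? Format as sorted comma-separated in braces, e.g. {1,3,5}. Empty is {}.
Constraint 1 (V != U) on D(V)={1,3,7} D(U)={1,2,4,5,6}: no change
So after constraint 1: D(V) = {1,3,7}

Answer: {1,3,7}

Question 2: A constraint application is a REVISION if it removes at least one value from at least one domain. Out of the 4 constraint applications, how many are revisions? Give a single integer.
Answer: 1

Derivation:
Constraint 1 (V != U) on D(V)={1,3,7} D(U)={1,2,4,5,6}: no change => not a revision
Constraint 2 (V != X) on D(V)={1,3,7} D(X)={1,3,4,7}: no change => not a revision
Constraint 3 (V + U = X) on D(V)={1,3,7} D(U)={1,2,4,5,6} D(X)={1,3,4,7}: V {1,3,7}->{1,3}; U {1,2,4,5,6}->{1,2,4,6}; X {1,3,4,7}->{3,4,7} => REVISION
Constraint 4 (V != W) on D(V)={1,3} D(W)={1,3,5,6,7}: no change => not a revision
Total revisions = 1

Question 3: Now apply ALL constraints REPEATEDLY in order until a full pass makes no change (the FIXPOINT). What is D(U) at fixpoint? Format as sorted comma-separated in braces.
pass 0 (initial): D(U)={1,2,4,5,6}
pass 1: U {1,2,4,5,6}->{1,2,4,6}; V {1,3,7}->{1,3}; X {1,3,4,7}->{3,4,7}
pass 2: no change
Fixpoint after 2 passes: D(U) = {1,2,4,6}

Answer: {1,2,4,6}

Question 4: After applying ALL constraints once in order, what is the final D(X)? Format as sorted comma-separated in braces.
Answer: {3,4,7}

Derivation:
Constraint 1 (V != U) on D(V)={1,3,7} D(U)={1,2,4,5,6}: no change
Constraint 2 (V != X) on D(V)={1,3,7} D(X)={1,3,4,7}: no change
Constraint 3 (V + U = X) on D(V)={1,3,7} D(U)={1,2,4,5,6} D(X)={1,3,4,7}: V {1,3,7}->{1,3}; U {1,2,4,5,6}->{1,2,4,6}; X {1,3,4,7}->{3,4,7}
Constraint 4 (V != W) on D(V)={1,3} D(W)={1,3,5,6,7}: no change
So after all 4 constraints: D(X) = {3,4,7}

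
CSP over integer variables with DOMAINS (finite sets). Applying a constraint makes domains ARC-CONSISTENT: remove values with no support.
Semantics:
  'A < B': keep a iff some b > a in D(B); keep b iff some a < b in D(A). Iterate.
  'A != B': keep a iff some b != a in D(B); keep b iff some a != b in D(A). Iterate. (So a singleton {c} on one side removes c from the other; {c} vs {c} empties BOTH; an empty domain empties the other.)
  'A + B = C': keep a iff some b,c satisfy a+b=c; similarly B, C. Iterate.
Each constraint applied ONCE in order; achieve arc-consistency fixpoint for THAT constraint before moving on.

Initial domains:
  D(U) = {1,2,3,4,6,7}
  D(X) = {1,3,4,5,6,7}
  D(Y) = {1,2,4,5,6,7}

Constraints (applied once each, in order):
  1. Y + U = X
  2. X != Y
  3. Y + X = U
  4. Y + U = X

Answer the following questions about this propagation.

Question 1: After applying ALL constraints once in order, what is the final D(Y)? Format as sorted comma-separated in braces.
Constraint 1 (Y + U = X) on D(Y)={1,2,4,5,6,7} D(U)={1,2,3,4,6,7} D(X)={1,3,4,5,6,7}: Y {1,2,4,5,6,7}->{1,2,4,5,6}; U {1,2,3,4,6,7}->{1,2,3,4,6}; X {1,3,4,5,6,7}->{3,4,5,6,7}
Constraint 2 (X != Y) on D(X)={3,4,5,6,7} D(Y)={1,2,4,5,6}: no change
Constraint 3 (Y + X = U) on D(Y)={1,2,4,5,6} D(X)={3,4,5,6,7} D(U)={1,2,3,4,6}: Y {1,2,4,5,6}->{1,2}; X {3,4,5,6,7}->{3,4,5}; U {1,2,3,4,6}->{4,6}
Constraint 4 (Y + U = X) on D(Y)={1,2} D(U)={4,6} D(X)={3,4,5}: Y {1,2}->{1}; U {4,6}->{4}; X {3,4,5}->{5}
So after all 4 constraints: D(Y) = {1}

Answer: {1}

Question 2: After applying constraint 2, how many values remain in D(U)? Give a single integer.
Answer: 5

Derivation:
Constraint 1 (Y + U = X) on D(Y)={1,2,4,5,6,7} D(U)={1,2,3,4,6,7} D(X)={1,3,4,5,6,7}: Y {1,2,4,5,6,7}->{1,2,4,5,6}; U {1,2,3,4,6,7}->{1,2,3,4,6}; X {1,3,4,5,6,7}->{3,4,5,6,7}
Constraint 2 (X != Y) on D(X)={3,4,5,6,7} D(Y)={1,2,4,5,6}: no change
So after constraint 2: D(U)={1,2,3,4,6}, size = 5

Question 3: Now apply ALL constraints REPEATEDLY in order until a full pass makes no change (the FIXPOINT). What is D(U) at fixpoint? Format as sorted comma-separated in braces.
pass 0 (initial): D(U)={1,2,3,4,6,7}
pass 1: U {1,2,3,4,6,7}->{4}; X {1,3,4,5,6,7}->{5}; Y {1,2,4,5,6,7}->{1}
pass 2: U {4}->{}; X {5}->{}; Y {1}->{}
pass 3: no change
Fixpoint after 3 passes: D(U) = {}

Answer: {}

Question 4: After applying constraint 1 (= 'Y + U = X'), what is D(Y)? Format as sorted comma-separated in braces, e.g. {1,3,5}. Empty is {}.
Answer: {1,2,4,5,6}

Derivation:
Constraint 1 (Y + U = X) on D(Y)={1,2,4,5,6,7} D(U)={1,2,3,4,6,7} D(X)={1,3,4,5,6,7}: Y {1,2,4,5,6,7}->{1,2,4,5,6}; U {1,2,3,4,6,7}->{1,2,3,4,6}; X {1,3,4,5,6,7}->{3,4,5,6,7}
So after constraint 1: D(Y) = {1,2,4,5,6}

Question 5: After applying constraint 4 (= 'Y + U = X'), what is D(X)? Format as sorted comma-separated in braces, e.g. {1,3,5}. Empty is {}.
Answer: {5}

Derivation:
Constraint 1 (Y + U = X) on D(Y)={1,2,4,5,6,7} D(U)={1,2,3,4,6,7} D(X)={1,3,4,5,6,7}: Y {1,2,4,5,6,7}->{1,2,4,5,6}; U {1,2,3,4,6,7}->{1,2,3,4,6}; X {1,3,4,5,6,7}->{3,4,5,6,7}
Constraint 2 (X != Y) on D(X)={3,4,5,6,7} D(Y)={1,2,4,5,6}: no change
Constraint 3 (Y + X = U) on D(Y)={1,2,4,5,6} D(X)={3,4,5,6,7} D(U)={1,2,3,4,6}: Y {1,2,4,5,6}->{1,2}; X {3,4,5,6,7}->{3,4,5}; U {1,2,3,4,6}->{4,6}
Constraint 4 (Y + U = X) on D(Y)={1,2} D(U)={4,6} D(X)={3,4,5}: Y {1,2}->{1}; U {4,6}->{4}; X {3,4,5}->{5}
So after constraint 4: D(X) = {5}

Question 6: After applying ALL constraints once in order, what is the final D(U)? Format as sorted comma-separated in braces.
Answer: {4}

Derivation:
Constraint 1 (Y + U = X) on D(Y)={1,2,4,5,6,7} D(U)={1,2,3,4,6,7} D(X)={1,3,4,5,6,7}: Y {1,2,4,5,6,7}->{1,2,4,5,6}; U {1,2,3,4,6,7}->{1,2,3,4,6}; X {1,3,4,5,6,7}->{3,4,5,6,7}
Constraint 2 (X != Y) on D(X)={3,4,5,6,7} D(Y)={1,2,4,5,6}: no change
Constraint 3 (Y + X = U) on D(Y)={1,2,4,5,6} D(X)={3,4,5,6,7} D(U)={1,2,3,4,6}: Y {1,2,4,5,6}->{1,2}; X {3,4,5,6,7}->{3,4,5}; U {1,2,3,4,6}->{4,6}
Constraint 4 (Y + U = X) on D(Y)={1,2} D(U)={4,6} D(X)={3,4,5}: Y {1,2}->{1}; U {4,6}->{4}; X {3,4,5}->{5}
So after all 4 constraints: D(U) = {4}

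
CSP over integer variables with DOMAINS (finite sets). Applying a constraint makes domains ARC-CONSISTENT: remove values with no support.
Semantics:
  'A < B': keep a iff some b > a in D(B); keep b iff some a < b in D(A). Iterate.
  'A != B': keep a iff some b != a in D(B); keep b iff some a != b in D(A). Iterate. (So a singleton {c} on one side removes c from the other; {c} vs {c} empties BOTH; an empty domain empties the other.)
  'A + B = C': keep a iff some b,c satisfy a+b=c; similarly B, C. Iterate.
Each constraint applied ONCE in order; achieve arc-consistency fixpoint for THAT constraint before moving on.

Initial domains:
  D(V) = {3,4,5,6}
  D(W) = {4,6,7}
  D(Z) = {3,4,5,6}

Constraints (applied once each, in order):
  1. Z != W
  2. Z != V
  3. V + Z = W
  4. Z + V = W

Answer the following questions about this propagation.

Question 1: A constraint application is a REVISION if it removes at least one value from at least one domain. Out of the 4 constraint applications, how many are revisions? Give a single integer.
Answer: 1

Derivation:
Constraint 1 (Z != W) on D(Z)={3,4,5,6} D(W)={4,6,7}: no change => not a revision
Constraint 2 (Z != V) on D(Z)={3,4,5,6} D(V)={3,4,5,6}: no change => not a revision
Constraint 3 (V + Z = W) on D(V)={3,4,5,6} D(Z)={3,4,5,6} D(W)={4,6,7}: V {3,4,5,6}->{3,4}; Z {3,4,5,6}->{3,4}; W {4,6,7}->{6,7} => REVISION
Constraint 4 (Z + V = W) on D(Z)={3,4} D(V)={3,4} D(W)={6,7}: no change => not a revision
Total revisions = 1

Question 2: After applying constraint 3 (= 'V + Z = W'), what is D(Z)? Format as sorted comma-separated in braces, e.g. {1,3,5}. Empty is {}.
Constraint 1 (Z != W) on D(Z)={3,4,5,6} D(W)={4,6,7}: no change
Constraint 2 (Z != V) on D(Z)={3,4,5,6} D(V)={3,4,5,6}: no change
Constraint 3 (V + Z = W) on D(V)={3,4,5,6} D(Z)={3,4,5,6} D(W)={4,6,7}: V {3,4,5,6}->{3,4}; Z {3,4,5,6}->{3,4}; W {4,6,7}->{6,7}
So after constraint 3: D(Z) = {3,4}

Answer: {3,4}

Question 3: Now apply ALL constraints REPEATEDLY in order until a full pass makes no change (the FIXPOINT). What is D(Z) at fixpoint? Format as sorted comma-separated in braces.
pass 0 (initial): D(Z)={3,4,5,6}
pass 1: V {3,4,5,6}->{3,4}; W {4,6,7}->{6,7}; Z {3,4,5,6}->{3,4}
pass 2: no change
Fixpoint after 2 passes: D(Z) = {3,4}

Answer: {3,4}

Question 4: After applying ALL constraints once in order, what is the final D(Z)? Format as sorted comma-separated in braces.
Answer: {3,4}

Derivation:
Constraint 1 (Z != W) on D(Z)={3,4,5,6} D(W)={4,6,7}: no change
Constraint 2 (Z != V) on D(Z)={3,4,5,6} D(V)={3,4,5,6}: no change
Constraint 3 (V + Z = W) on D(V)={3,4,5,6} D(Z)={3,4,5,6} D(W)={4,6,7}: V {3,4,5,6}->{3,4}; Z {3,4,5,6}->{3,4}; W {4,6,7}->{6,7}
Constraint 4 (Z + V = W) on D(Z)={3,4} D(V)={3,4} D(W)={6,7}: no change
So after all 4 constraints: D(Z) = {3,4}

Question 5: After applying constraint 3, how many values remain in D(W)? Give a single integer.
Answer: 2

Derivation:
Constraint 1 (Z != W) on D(Z)={3,4,5,6} D(W)={4,6,7}: no change
Constraint 2 (Z != V) on D(Z)={3,4,5,6} D(V)={3,4,5,6}: no change
Constraint 3 (V + Z = W) on D(V)={3,4,5,6} D(Z)={3,4,5,6} D(W)={4,6,7}: V {3,4,5,6}->{3,4}; Z {3,4,5,6}->{3,4}; W {4,6,7}->{6,7}
So after constraint 3: D(W)={6,7}, size = 2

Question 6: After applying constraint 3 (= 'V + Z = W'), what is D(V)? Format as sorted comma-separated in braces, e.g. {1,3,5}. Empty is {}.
Constraint 1 (Z != W) on D(Z)={3,4,5,6} D(W)={4,6,7}: no change
Constraint 2 (Z != V) on D(Z)={3,4,5,6} D(V)={3,4,5,6}: no change
Constraint 3 (V + Z = W) on D(V)={3,4,5,6} D(Z)={3,4,5,6} D(W)={4,6,7}: V {3,4,5,6}->{3,4}; Z {3,4,5,6}->{3,4}; W {4,6,7}->{6,7}
So after constraint 3: D(V) = {3,4}

Answer: {3,4}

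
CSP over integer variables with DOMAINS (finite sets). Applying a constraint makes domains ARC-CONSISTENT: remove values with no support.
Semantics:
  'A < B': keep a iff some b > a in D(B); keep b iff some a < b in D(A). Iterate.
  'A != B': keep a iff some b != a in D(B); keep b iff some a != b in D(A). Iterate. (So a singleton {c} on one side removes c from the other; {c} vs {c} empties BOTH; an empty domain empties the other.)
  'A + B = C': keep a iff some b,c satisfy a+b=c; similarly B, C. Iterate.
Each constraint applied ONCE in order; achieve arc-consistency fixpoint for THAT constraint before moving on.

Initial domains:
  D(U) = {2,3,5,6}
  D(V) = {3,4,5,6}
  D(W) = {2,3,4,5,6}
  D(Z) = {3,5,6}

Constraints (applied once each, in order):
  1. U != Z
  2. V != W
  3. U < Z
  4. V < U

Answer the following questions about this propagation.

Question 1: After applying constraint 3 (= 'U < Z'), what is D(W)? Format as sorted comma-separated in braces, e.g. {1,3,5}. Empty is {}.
Answer: {2,3,4,5,6}

Derivation:
Constraint 1 (U != Z) on D(U)={2,3,5,6} D(Z)={3,5,6}: no change
Constraint 2 (V != W) on D(V)={3,4,5,6} D(W)={2,3,4,5,6}: no change
Constraint 3 (U < Z) on D(U)={2,3,5,6} D(Z)={3,5,6}: U {2,3,5,6}->{2,3,5}
So after constraint 3: D(W) = {2,3,4,5,6}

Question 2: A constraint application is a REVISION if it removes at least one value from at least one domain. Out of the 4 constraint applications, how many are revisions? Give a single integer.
Answer: 2

Derivation:
Constraint 1 (U != Z) on D(U)={2,3,5,6} D(Z)={3,5,6}: no change => not a revision
Constraint 2 (V != W) on D(V)={3,4,5,6} D(W)={2,3,4,5,6}: no change => not a revision
Constraint 3 (U < Z) on D(U)={2,3,5,6} D(Z)={3,5,6}: U {2,3,5,6}->{2,3,5} => REVISION
Constraint 4 (V < U) on D(V)={3,4,5,6} D(U)={2,3,5}: V {3,4,5,6}->{3,4}; U {2,3,5}->{5} => REVISION
Total revisions = 2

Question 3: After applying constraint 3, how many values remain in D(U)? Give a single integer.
Constraint 1 (U != Z) on D(U)={2,3,5,6} D(Z)={3,5,6}: no change
Constraint 2 (V != W) on D(V)={3,4,5,6} D(W)={2,3,4,5,6}: no change
Constraint 3 (U < Z) on D(U)={2,3,5,6} D(Z)={3,5,6}: U {2,3,5,6}->{2,3,5}
So after constraint 3: D(U)={2,3,5}, size = 3

Answer: 3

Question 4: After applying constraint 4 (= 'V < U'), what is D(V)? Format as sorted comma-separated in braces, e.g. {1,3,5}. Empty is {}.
Answer: {3,4}

Derivation:
Constraint 1 (U != Z) on D(U)={2,3,5,6} D(Z)={3,5,6}: no change
Constraint 2 (V != W) on D(V)={3,4,5,6} D(W)={2,3,4,5,6}: no change
Constraint 3 (U < Z) on D(U)={2,3,5,6} D(Z)={3,5,6}: U {2,3,5,6}->{2,3,5}
Constraint 4 (V < U) on D(V)={3,4,5,6} D(U)={2,3,5}: V {3,4,5,6}->{3,4}; U {2,3,5}->{5}
So after constraint 4: D(V) = {3,4}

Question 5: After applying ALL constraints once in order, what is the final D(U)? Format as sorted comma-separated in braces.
Constraint 1 (U != Z) on D(U)={2,3,5,6} D(Z)={3,5,6}: no change
Constraint 2 (V != W) on D(V)={3,4,5,6} D(W)={2,3,4,5,6}: no change
Constraint 3 (U < Z) on D(U)={2,3,5,6} D(Z)={3,5,6}: U {2,3,5,6}->{2,3,5}
Constraint 4 (V < U) on D(V)={3,4,5,6} D(U)={2,3,5}: V {3,4,5,6}->{3,4}; U {2,3,5}->{5}
So after all 4 constraints: D(U) = {5}

Answer: {5}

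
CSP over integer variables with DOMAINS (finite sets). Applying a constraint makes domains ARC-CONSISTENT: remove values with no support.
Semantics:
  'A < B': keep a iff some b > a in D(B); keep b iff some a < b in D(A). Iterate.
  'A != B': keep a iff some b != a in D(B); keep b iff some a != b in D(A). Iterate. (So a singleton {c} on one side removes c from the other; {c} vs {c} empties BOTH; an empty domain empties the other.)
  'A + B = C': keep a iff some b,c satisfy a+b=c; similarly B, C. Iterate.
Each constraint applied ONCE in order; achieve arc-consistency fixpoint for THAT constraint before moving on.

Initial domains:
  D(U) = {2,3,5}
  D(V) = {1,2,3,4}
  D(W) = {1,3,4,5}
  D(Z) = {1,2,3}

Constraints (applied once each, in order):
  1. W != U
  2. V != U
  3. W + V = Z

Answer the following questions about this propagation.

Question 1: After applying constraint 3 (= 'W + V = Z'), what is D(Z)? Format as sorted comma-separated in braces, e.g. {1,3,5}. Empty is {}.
Answer: {2,3}

Derivation:
Constraint 1 (W != U) on D(W)={1,3,4,5} D(U)={2,3,5}: no change
Constraint 2 (V != U) on D(V)={1,2,3,4} D(U)={2,3,5}: no change
Constraint 3 (W + V = Z) on D(W)={1,3,4,5} D(V)={1,2,3,4} D(Z)={1,2,3}: W {1,3,4,5}->{1}; V {1,2,3,4}->{1,2}; Z {1,2,3}->{2,3}
So after constraint 3: D(Z) = {2,3}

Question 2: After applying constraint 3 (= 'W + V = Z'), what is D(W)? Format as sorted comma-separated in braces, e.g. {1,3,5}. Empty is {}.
Answer: {1}

Derivation:
Constraint 1 (W != U) on D(W)={1,3,4,5} D(U)={2,3,5}: no change
Constraint 2 (V != U) on D(V)={1,2,3,4} D(U)={2,3,5}: no change
Constraint 3 (W + V = Z) on D(W)={1,3,4,5} D(V)={1,2,3,4} D(Z)={1,2,3}: W {1,3,4,5}->{1}; V {1,2,3,4}->{1,2}; Z {1,2,3}->{2,3}
So after constraint 3: D(W) = {1}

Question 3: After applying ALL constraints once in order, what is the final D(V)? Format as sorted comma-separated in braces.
Constraint 1 (W != U) on D(W)={1,3,4,5} D(U)={2,3,5}: no change
Constraint 2 (V != U) on D(V)={1,2,3,4} D(U)={2,3,5}: no change
Constraint 3 (W + V = Z) on D(W)={1,3,4,5} D(V)={1,2,3,4} D(Z)={1,2,3}: W {1,3,4,5}->{1}; V {1,2,3,4}->{1,2}; Z {1,2,3}->{2,3}
So after all 3 constraints: D(V) = {1,2}

Answer: {1,2}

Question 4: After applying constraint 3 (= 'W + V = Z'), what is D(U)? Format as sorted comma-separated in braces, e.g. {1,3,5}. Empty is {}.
Answer: {2,3,5}

Derivation:
Constraint 1 (W != U) on D(W)={1,3,4,5} D(U)={2,3,5}: no change
Constraint 2 (V != U) on D(V)={1,2,3,4} D(U)={2,3,5}: no change
Constraint 3 (W + V = Z) on D(W)={1,3,4,5} D(V)={1,2,3,4} D(Z)={1,2,3}: W {1,3,4,5}->{1}; V {1,2,3,4}->{1,2}; Z {1,2,3}->{2,3}
So after constraint 3: D(U) = {2,3,5}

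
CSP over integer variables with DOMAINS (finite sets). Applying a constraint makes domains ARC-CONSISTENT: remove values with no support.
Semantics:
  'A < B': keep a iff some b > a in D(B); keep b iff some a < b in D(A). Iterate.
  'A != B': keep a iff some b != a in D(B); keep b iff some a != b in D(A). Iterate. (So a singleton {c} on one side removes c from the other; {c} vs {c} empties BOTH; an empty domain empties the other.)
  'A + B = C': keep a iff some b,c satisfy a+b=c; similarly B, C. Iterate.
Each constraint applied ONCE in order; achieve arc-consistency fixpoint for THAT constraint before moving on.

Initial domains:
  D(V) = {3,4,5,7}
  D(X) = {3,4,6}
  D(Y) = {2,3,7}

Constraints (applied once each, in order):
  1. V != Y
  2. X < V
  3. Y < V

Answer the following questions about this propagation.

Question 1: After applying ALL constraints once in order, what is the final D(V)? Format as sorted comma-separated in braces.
Answer: {4,5,7}

Derivation:
Constraint 1 (V != Y) on D(V)={3,4,5,7} D(Y)={2,3,7}: no change
Constraint 2 (X < V) on D(X)={3,4,6} D(V)={3,4,5,7}: V {3,4,5,7}->{4,5,7}
Constraint 3 (Y < V) on D(Y)={2,3,7} D(V)={4,5,7}: Y {2,3,7}->{2,3}
So after all 3 constraints: D(V) = {4,5,7}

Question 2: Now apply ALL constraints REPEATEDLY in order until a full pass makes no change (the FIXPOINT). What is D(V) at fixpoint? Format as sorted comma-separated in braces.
Answer: {4,5,7}

Derivation:
pass 0 (initial): D(V)={3,4,5,7}
pass 1: V {3,4,5,7}->{4,5,7}; Y {2,3,7}->{2,3}
pass 2: no change
Fixpoint after 2 passes: D(V) = {4,5,7}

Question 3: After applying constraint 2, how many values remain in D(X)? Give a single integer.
Constraint 1 (V != Y) on D(V)={3,4,5,7} D(Y)={2,3,7}: no change
Constraint 2 (X < V) on D(X)={3,4,6} D(V)={3,4,5,7}: V {3,4,5,7}->{4,5,7}
So after constraint 2: D(X)={3,4,6}, size = 3

Answer: 3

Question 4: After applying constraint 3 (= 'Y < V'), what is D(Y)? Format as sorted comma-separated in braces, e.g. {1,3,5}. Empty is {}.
Answer: {2,3}

Derivation:
Constraint 1 (V != Y) on D(V)={3,4,5,7} D(Y)={2,3,7}: no change
Constraint 2 (X < V) on D(X)={3,4,6} D(V)={3,4,5,7}: V {3,4,5,7}->{4,5,7}
Constraint 3 (Y < V) on D(Y)={2,3,7} D(V)={4,5,7}: Y {2,3,7}->{2,3}
So after constraint 3: D(Y) = {2,3}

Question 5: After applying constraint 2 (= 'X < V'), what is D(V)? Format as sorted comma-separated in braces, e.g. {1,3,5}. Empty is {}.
Constraint 1 (V != Y) on D(V)={3,4,5,7} D(Y)={2,3,7}: no change
Constraint 2 (X < V) on D(X)={3,4,6} D(V)={3,4,5,7}: V {3,4,5,7}->{4,5,7}
So after constraint 2: D(V) = {4,5,7}

Answer: {4,5,7}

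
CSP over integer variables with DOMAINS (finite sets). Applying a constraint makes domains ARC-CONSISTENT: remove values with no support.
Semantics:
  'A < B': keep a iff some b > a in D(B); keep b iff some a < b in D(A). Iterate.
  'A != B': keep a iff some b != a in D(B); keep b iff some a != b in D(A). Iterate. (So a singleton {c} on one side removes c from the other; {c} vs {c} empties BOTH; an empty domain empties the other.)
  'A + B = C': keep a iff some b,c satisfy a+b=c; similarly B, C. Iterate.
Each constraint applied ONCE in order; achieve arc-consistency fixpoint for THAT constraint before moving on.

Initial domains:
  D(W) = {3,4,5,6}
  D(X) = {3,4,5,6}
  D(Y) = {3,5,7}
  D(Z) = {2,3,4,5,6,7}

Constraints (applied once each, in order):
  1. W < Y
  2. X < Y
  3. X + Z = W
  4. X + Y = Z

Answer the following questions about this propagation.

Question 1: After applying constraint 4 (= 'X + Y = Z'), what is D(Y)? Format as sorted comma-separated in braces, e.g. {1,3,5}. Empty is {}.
Answer: {}

Derivation:
Constraint 1 (W < Y) on D(W)={3,4,5,6} D(Y)={3,5,7}: Y {3,5,7}->{5,7}
Constraint 2 (X < Y) on D(X)={3,4,5,6} D(Y)={5,7}: no change
Constraint 3 (X + Z = W) on D(X)={3,4,5,6} D(Z)={2,3,4,5,6,7} D(W)={3,4,5,6}: X {3,4,5,6}->{3,4}; Z {2,3,4,5,6,7}->{2,3}; W {3,4,5,6}->{5,6}
Constraint 4 (X + Y = Z) on D(X)={3,4} D(Y)={5,7} D(Z)={2,3}: X {3,4}->{}; Y {5,7}->{}; Z {2,3}->{}
So after constraint 4: D(Y) = {}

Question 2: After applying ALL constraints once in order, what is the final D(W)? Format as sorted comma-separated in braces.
Answer: {5,6}

Derivation:
Constraint 1 (W < Y) on D(W)={3,4,5,6} D(Y)={3,5,7}: Y {3,5,7}->{5,7}
Constraint 2 (X < Y) on D(X)={3,4,5,6} D(Y)={5,7}: no change
Constraint 3 (X + Z = W) on D(X)={3,4,5,6} D(Z)={2,3,4,5,6,7} D(W)={3,4,5,6}: X {3,4,5,6}->{3,4}; Z {2,3,4,5,6,7}->{2,3}; W {3,4,5,6}->{5,6}
Constraint 4 (X + Y = Z) on D(X)={3,4} D(Y)={5,7} D(Z)={2,3}: X {3,4}->{}; Y {5,7}->{}; Z {2,3}->{}
So after all 4 constraints: D(W) = {5,6}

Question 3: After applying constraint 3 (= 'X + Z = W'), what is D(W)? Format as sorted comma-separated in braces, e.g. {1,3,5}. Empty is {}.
Answer: {5,6}

Derivation:
Constraint 1 (W < Y) on D(W)={3,4,5,6} D(Y)={3,5,7}: Y {3,5,7}->{5,7}
Constraint 2 (X < Y) on D(X)={3,4,5,6} D(Y)={5,7}: no change
Constraint 3 (X + Z = W) on D(X)={3,4,5,6} D(Z)={2,3,4,5,6,7} D(W)={3,4,5,6}: X {3,4,5,6}->{3,4}; Z {2,3,4,5,6,7}->{2,3}; W {3,4,5,6}->{5,6}
So after constraint 3: D(W) = {5,6}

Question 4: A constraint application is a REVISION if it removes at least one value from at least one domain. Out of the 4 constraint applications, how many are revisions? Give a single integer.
Constraint 1 (W < Y) on D(W)={3,4,5,6} D(Y)={3,5,7}: Y {3,5,7}->{5,7} => REVISION
Constraint 2 (X < Y) on D(X)={3,4,5,6} D(Y)={5,7}: no change => not a revision
Constraint 3 (X + Z = W) on D(X)={3,4,5,6} D(Z)={2,3,4,5,6,7} D(W)={3,4,5,6}: X {3,4,5,6}->{3,4}; Z {2,3,4,5,6,7}->{2,3}; W {3,4,5,6}->{5,6} => REVISION
Constraint 4 (X + Y = Z) on D(X)={3,4} D(Y)={5,7} D(Z)={2,3}: X {3,4}->{}; Y {5,7}->{}; Z {2,3}->{} => REVISION
Total revisions = 3

Answer: 3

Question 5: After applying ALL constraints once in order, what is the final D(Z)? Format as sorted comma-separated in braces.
Constraint 1 (W < Y) on D(W)={3,4,5,6} D(Y)={3,5,7}: Y {3,5,7}->{5,7}
Constraint 2 (X < Y) on D(X)={3,4,5,6} D(Y)={5,7}: no change
Constraint 3 (X + Z = W) on D(X)={3,4,5,6} D(Z)={2,3,4,5,6,7} D(W)={3,4,5,6}: X {3,4,5,6}->{3,4}; Z {2,3,4,5,6,7}->{2,3}; W {3,4,5,6}->{5,6}
Constraint 4 (X + Y = Z) on D(X)={3,4} D(Y)={5,7} D(Z)={2,3}: X {3,4}->{}; Y {5,7}->{}; Z {2,3}->{}
So after all 4 constraints: D(Z) = {}

Answer: {}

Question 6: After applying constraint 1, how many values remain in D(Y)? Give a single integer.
Constraint 1 (W < Y) on D(W)={3,4,5,6} D(Y)={3,5,7}: Y {3,5,7}->{5,7}
So after constraint 1: D(Y)={5,7}, size = 2

Answer: 2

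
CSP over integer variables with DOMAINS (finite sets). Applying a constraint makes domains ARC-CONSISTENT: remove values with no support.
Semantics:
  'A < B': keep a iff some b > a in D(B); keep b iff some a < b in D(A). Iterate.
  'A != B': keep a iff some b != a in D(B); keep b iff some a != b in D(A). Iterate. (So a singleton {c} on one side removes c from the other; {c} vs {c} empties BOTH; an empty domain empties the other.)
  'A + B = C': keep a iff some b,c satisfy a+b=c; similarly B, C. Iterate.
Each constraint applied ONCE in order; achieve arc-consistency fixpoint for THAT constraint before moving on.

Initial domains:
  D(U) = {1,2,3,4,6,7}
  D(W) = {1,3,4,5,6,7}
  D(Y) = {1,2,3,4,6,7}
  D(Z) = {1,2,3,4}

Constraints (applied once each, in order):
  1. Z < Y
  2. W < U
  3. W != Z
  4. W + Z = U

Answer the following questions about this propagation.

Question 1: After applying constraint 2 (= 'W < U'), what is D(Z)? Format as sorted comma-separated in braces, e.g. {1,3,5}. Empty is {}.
Answer: {1,2,3,4}

Derivation:
Constraint 1 (Z < Y) on D(Z)={1,2,3,4} D(Y)={1,2,3,4,6,7}: Y {1,2,3,4,6,7}->{2,3,4,6,7}
Constraint 2 (W < U) on D(W)={1,3,4,5,6,7} D(U)={1,2,3,4,6,7}: W {1,3,4,5,6,7}->{1,3,4,5,6}; U {1,2,3,4,6,7}->{2,3,4,6,7}
So after constraint 2: D(Z) = {1,2,3,4}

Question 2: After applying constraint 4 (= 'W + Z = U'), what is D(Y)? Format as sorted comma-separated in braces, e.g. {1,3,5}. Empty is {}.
Constraint 1 (Z < Y) on D(Z)={1,2,3,4} D(Y)={1,2,3,4,6,7}: Y {1,2,3,4,6,7}->{2,3,4,6,7}
Constraint 2 (W < U) on D(W)={1,3,4,5,6,7} D(U)={1,2,3,4,6,7}: W {1,3,4,5,6,7}->{1,3,4,5,6}; U {1,2,3,4,6,7}->{2,3,4,6,7}
Constraint 3 (W != Z) on D(W)={1,3,4,5,6} D(Z)={1,2,3,4}: no change
Constraint 4 (W + Z = U) on D(W)={1,3,4,5,6} D(Z)={1,2,3,4} D(U)={2,3,4,6,7}: no change
So after constraint 4: D(Y) = {2,3,4,6,7}

Answer: {2,3,4,6,7}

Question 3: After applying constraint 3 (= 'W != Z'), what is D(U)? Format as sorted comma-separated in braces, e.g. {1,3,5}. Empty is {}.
Constraint 1 (Z < Y) on D(Z)={1,2,3,4} D(Y)={1,2,3,4,6,7}: Y {1,2,3,4,6,7}->{2,3,4,6,7}
Constraint 2 (W < U) on D(W)={1,3,4,5,6,7} D(U)={1,2,3,4,6,7}: W {1,3,4,5,6,7}->{1,3,4,5,6}; U {1,2,3,4,6,7}->{2,3,4,6,7}
Constraint 3 (W != Z) on D(W)={1,3,4,5,6} D(Z)={1,2,3,4}: no change
So after constraint 3: D(U) = {2,3,4,6,7}

Answer: {2,3,4,6,7}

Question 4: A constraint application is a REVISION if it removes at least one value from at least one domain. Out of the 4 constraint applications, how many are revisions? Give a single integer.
Constraint 1 (Z < Y) on D(Z)={1,2,3,4} D(Y)={1,2,3,4,6,7}: Y {1,2,3,4,6,7}->{2,3,4,6,7} => REVISION
Constraint 2 (W < U) on D(W)={1,3,4,5,6,7} D(U)={1,2,3,4,6,7}: W {1,3,4,5,6,7}->{1,3,4,5,6}; U {1,2,3,4,6,7}->{2,3,4,6,7} => REVISION
Constraint 3 (W != Z) on D(W)={1,3,4,5,6} D(Z)={1,2,3,4}: no change => not a revision
Constraint 4 (W + Z = U) on D(W)={1,3,4,5,6} D(Z)={1,2,3,4} D(U)={2,3,4,6,7}: no change => not a revision
Total revisions = 2

Answer: 2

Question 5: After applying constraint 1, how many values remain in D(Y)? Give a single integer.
Constraint 1 (Z < Y) on D(Z)={1,2,3,4} D(Y)={1,2,3,4,6,7}: Y {1,2,3,4,6,7}->{2,3,4,6,7}
So after constraint 1: D(Y)={2,3,4,6,7}, size = 5

Answer: 5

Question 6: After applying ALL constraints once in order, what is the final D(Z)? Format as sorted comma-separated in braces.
Constraint 1 (Z < Y) on D(Z)={1,2,3,4} D(Y)={1,2,3,4,6,7}: Y {1,2,3,4,6,7}->{2,3,4,6,7}
Constraint 2 (W < U) on D(W)={1,3,4,5,6,7} D(U)={1,2,3,4,6,7}: W {1,3,4,5,6,7}->{1,3,4,5,6}; U {1,2,3,4,6,7}->{2,3,4,6,7}
Constraint 3 (W != Z) on D(W)={1,3,4,5,6} D(Z)={1,2,3,4}: no change
Constraint 4 (W + Z = U) on D(W)={1,3,4,5,6} D(Z)={1,2,3,4} D(U)={2,3,4,6,7}: no change
So after all 4 constraints: D(Z) = {1,2,3,4}

Answer: {1,2,3,4}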